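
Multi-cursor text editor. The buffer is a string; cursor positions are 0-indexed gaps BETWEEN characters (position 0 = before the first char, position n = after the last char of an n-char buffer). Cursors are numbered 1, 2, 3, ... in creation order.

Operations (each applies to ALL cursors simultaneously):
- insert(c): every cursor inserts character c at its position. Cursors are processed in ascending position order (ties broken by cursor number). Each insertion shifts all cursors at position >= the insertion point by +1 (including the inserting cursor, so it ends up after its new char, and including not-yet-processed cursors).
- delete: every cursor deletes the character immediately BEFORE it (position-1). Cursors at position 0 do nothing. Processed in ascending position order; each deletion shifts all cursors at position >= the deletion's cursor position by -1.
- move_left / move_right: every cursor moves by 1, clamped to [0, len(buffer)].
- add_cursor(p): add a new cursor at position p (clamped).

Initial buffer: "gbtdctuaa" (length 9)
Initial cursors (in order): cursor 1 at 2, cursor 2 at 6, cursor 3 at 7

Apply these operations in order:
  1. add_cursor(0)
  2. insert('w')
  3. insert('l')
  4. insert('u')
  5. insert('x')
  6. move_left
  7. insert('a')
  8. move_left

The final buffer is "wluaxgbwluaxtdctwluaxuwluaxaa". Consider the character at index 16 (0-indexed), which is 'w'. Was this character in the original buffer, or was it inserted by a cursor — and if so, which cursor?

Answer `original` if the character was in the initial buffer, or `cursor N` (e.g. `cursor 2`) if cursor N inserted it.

Answer: cursor 2

Derivation:
After op 1 (add_cursor(0)): buffer="gbtdctuaa" (len 9), cursors c4@0 c1@2 c2@6 c3@7, authorship .........
After op 2 (insert('w')): buffer="wgbwtdctwuwaa" (len 13), cursors c4@1 c1@4 c2@9 c3@11, authorship 4..1....2.3..
After op 3 (insert('l')): buffer="wlgbwltdctwluwlaa" (len 17), cursors c4@2 c1@6 c2@12 c3@15, authorship 44..11....22.33..
After op 4 (insert('u')): buffer="wlugbwlutdctwluuwluaa" (len 21), cursors c4@3 c1@8 c2@15 c3@19, authorship 444..111....222.333..
After op 5 (insert('x')): buffer="wluxgbwluxtdctwluxuwluxaa" (len 25), cursors c4@4 c1@10 c2@18 c3@23, authorship 4444..1111....2222.3333..
After op 6 (move_left): buffer="wluxgbwluxtdctwluxuwluxaa" (len 25), cursors c4@3 c1@9 c2@17 c3@22, authorship 4444..1111....2222.3333..
After op 7 (insert('a')): buffer="wluaxgbwluaxtdctwluaxuwluaxaa" (len 29), cursors c4@4 c1@11 c2@20 c3@26, authorship 44444..11111....22222.33333..
After op 8 (move_left): buffer="wluaxgbwluaxtdctwluaxuwluaxaa" (len 29), cursors c4@3 c1@10 c2@19 c3@25, authorship 44444..11111....22222.33333..
Authorship (.=original, N=cursor N): 4 4 4 4 4 . . 1 1 1 1 1 . . . . 2 2 2 2 2 . 3 3 3 3 3 . .
Index 16: author = 2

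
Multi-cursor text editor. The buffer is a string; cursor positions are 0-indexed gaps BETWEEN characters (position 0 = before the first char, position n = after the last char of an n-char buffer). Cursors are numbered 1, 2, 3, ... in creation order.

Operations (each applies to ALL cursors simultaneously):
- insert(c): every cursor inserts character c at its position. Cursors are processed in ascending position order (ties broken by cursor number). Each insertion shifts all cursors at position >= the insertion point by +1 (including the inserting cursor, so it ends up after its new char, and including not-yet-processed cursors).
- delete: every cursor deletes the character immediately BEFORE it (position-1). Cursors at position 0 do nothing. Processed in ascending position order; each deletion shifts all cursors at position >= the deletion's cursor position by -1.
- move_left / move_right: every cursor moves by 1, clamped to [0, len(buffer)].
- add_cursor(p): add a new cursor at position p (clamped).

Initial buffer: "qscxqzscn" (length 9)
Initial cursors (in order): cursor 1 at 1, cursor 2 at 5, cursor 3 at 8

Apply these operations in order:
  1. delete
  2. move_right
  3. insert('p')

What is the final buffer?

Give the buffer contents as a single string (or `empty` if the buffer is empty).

After op 1 (delete): buffer="scxzsn" (len 6), cursors c1@0 c2@3 c3@5, authorship ......
After op 2 (move_right): buffer="scxzsn" (len 6), cursors c1@1 c2@4 c3@6, authorship ......
After op 3 (insert('p')): buffer="spcxzpsnp" (len 9), cursors c1@2 c2@6 c3@9, authorship .1...2..3

Answer: spcxzpsnp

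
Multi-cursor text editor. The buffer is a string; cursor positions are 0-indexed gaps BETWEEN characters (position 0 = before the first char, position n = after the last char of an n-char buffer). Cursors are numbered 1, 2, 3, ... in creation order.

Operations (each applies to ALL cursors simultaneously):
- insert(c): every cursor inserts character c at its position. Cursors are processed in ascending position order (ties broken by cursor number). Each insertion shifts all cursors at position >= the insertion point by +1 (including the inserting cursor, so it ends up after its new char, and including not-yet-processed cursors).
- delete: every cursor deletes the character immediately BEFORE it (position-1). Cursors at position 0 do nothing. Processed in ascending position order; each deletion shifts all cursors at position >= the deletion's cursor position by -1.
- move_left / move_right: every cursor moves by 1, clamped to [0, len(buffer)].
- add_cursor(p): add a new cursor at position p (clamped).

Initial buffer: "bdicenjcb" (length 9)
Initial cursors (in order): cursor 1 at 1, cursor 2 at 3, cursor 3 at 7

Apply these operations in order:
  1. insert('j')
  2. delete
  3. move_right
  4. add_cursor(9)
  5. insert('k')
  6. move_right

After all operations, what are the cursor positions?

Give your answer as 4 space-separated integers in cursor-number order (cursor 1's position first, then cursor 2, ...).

Answer: 4 7 12 13

Derivation:
After op 1 (insert('j')): buffer="bjdijcenjjcb" (len 12), cursors c1@2 c2@5 c3@10, authorship .1..2....3..
After op 2 (delete): buffer="bdicenjcb" (len 9), cursors c1@1 c2@3 c3@7, authorship .........
After op 3 (move_right): buffer="bdicenjcb" (len 9), cursors c1@2 c2@4 c3@8, authorship .........
After op 4 (add_cursor(9)): buffer="bdicenjcb" (len 9), cursors c1@2 c2@4 c3@8 c4@9, authorship .........
After op 5 (insert('k')): buffer="bdkickenjckbk" (len 13), cursors c1@3 c2@6 c3@11 c4@13, authorship ..1..2....3.4
After op 6 (move_right): buffer="bdkickenjckbk" (len 13), cursors c1@4 c2@7 c3@12 c4@13, authorship ..1..2....3.4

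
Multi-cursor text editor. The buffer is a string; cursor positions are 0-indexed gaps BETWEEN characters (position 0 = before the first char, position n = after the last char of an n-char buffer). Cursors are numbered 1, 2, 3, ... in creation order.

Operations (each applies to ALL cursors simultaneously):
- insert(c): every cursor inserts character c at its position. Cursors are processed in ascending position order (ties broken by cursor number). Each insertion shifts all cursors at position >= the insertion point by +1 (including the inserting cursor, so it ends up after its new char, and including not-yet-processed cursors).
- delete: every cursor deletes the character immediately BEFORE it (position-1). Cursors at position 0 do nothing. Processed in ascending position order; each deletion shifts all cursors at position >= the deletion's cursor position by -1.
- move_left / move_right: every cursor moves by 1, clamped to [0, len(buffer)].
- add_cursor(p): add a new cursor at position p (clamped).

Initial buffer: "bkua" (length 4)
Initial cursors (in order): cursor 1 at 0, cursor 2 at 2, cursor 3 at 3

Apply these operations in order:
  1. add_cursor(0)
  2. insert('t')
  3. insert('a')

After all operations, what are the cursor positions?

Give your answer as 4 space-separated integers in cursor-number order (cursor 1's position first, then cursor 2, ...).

After op 1 (add_cursor(0)): buffer="bkua" (len 4), cursors c1@0 c4@0 c2@2 c3@3, authorship ....
After op 2 (insert('t')): buffer="ttbktuta" (len 8), cursors c1@2 c4@2 c2@5 c3@7, authorship 14..2.3.
After op 3 (insert('a')): buffer="ttaabktautaa" (len 12), cursors c1@4 c4@4 c2@8 c3@11, authorship 1414..22.33.

Answer: 4 8 11 4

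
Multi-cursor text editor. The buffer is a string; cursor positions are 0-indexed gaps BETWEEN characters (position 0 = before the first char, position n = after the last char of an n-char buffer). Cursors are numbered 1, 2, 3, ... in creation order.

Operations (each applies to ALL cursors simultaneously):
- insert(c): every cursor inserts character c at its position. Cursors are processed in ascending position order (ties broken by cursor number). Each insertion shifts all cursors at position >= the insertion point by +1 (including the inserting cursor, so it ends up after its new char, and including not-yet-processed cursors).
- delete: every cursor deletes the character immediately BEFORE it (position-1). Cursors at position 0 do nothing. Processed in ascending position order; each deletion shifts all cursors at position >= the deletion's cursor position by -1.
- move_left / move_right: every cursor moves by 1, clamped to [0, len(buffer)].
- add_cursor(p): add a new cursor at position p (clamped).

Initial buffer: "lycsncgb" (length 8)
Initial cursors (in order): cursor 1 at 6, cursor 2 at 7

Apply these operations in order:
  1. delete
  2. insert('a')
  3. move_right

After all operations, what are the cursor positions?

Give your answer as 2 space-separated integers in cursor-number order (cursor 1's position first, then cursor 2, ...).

After op 1 (delete): buffer="lycsnb" (len 6), cursors c1@5 c2@5, authorship ......
After op 2 (insert('a')): buffer="lycsnaab" (len 8), cursors c1@7 c2@7, authorship .....12.
After op 3 (move_right): buffer="lycsnaab" (len 8), cursors c1@8 c2@8, authorship .....12.

Answer: 8 8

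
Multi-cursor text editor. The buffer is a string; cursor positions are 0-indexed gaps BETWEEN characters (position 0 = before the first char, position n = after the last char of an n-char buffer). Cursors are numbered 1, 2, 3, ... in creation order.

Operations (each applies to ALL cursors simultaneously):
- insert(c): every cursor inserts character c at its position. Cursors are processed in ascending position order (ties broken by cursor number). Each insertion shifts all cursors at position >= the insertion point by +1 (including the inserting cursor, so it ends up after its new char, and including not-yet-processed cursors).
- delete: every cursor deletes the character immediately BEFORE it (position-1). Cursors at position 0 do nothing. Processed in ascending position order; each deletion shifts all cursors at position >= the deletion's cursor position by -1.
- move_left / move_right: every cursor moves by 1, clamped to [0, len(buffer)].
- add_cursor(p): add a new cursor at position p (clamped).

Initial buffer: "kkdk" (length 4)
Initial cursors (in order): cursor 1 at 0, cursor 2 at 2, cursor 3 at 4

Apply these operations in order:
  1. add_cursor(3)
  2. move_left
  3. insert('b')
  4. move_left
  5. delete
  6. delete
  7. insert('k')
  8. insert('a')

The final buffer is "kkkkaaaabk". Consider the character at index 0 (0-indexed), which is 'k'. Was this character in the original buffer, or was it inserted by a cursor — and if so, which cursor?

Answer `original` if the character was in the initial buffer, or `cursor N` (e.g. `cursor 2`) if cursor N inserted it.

After op 1 (add_cursor(3)): buffer="kkdk" (len 4), cursors c1@0 c2@2 c4@3 c3@4, authorship ....
After op 2 (move_left): buffer="kkdk" (len 4), cursors c1@0 c2@1 c4@2 c3@3, authorship ....
After op 3 (insert('b')): buffer="bkbkbdbk" (len 8), cursors c1@1 c2@3 c4@5 c3@7, authorship 1.2.4.3.
After op 4 (move_left): buffer="bkbkbdbk" (len 8), cursors c1@0 c2@2 c4@4 c3@6, authorship 1.2.4.3.
After op 5 (delete): buffer="bbbbk" (len 5), cursors c1@0 c2@1 c4@2 c3@3, authorship 1243.
After op 6 (delete): buffer="bk" (len 2), cursors c1@0 c2@0 c3@0 c4@0, authorship 3.
After op 7 (insert('k')): buffer="kkkkbk" (len 6), cursors c1@4 c2@4 c3@4 c4@4, authorship 12343.
After op 8 (insert('a')): buffer="kkkkaaaabk" (len 10), cursors c1@8 c2@8 c3@8 c4@8, authorship 123412343.
Authorship (.=original, N=cursor N): 1 2 3 4 1 2 3 4 3 .
Index 0: author = 1

Answer: cursor 1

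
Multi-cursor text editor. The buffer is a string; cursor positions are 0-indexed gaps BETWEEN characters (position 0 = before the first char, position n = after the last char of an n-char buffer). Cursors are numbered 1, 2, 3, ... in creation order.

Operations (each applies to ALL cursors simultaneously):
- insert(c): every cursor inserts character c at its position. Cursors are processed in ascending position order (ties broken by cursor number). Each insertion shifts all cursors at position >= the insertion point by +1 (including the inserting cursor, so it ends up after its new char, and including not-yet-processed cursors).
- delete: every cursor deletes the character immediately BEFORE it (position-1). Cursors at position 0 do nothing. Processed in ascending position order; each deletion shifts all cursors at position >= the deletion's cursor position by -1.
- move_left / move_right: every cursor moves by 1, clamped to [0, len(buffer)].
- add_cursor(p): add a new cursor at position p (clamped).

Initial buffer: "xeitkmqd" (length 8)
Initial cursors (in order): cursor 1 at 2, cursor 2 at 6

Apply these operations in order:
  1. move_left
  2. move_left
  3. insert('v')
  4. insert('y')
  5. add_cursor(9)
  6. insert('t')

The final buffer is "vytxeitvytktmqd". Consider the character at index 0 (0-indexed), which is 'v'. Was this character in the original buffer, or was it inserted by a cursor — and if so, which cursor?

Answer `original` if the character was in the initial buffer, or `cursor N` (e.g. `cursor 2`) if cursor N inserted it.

After op 1 (move_left): buffer="xeitkmqd" (len 8), cursors c1@1 c2@5, authorship ........
After op 2 (move_left): buffer="xeitkmqd" (len 8), cursors c1@0 c2@4, authorship ........
After op 3 (insert('v')): buffer="vxeitvkmqd" (len 10), cursors c1@1 c2@6, authorship 1....2....
After op 4 (insert('y')): buffer="vyxeitvykmqd" (len 12), cursors c1@2 c2@8, authorship 11....22....
After op 5 (add_cursor(9)): buffer="vyxeitvykmqd" (len 12), cursors c1@2 c2@8 c3@9, authorship 11....22....
After op 6 (insert('t')): buffer="vytxeitvytktmqd" (len 15), cursors c1@3 c2@10 c3@12, authorship 111....222.3...
Authorship (.=original, N=cursor N): 1 1 1 . . . . 2 2 2 . 3 . . .
Index 0: author = 1

Answer: cursor 1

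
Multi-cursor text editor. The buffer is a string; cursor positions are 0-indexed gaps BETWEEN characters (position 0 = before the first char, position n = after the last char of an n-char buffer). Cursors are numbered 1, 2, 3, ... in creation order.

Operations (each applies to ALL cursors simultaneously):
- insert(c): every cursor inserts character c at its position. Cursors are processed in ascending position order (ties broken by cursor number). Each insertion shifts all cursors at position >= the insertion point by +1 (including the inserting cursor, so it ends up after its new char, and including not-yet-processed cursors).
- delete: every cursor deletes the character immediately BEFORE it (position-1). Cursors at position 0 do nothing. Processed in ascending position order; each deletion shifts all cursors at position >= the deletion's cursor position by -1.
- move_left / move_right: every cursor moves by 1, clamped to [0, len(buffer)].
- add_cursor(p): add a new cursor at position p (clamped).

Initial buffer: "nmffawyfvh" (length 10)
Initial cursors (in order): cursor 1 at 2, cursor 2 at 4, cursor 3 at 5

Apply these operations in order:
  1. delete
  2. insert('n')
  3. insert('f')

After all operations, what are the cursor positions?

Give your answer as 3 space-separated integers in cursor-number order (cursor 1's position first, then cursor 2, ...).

After op 1 (delete): buffer="nfwyfvh" (len 7), cursors c1@1 c2@2 c3@2, authorship .......
After op 2 (insert('n')): buffer="nnfnnwyfvh" (len 10), cursors c1@2 c2@5 c3@5, authorship .1.23.....
After op 3 (insert('f')): buffer="nnffnnffwyfvh" (len 13), cursors c1@3 c2@8 c3@8, authorship .11.2323.....

Answer: 3 8 8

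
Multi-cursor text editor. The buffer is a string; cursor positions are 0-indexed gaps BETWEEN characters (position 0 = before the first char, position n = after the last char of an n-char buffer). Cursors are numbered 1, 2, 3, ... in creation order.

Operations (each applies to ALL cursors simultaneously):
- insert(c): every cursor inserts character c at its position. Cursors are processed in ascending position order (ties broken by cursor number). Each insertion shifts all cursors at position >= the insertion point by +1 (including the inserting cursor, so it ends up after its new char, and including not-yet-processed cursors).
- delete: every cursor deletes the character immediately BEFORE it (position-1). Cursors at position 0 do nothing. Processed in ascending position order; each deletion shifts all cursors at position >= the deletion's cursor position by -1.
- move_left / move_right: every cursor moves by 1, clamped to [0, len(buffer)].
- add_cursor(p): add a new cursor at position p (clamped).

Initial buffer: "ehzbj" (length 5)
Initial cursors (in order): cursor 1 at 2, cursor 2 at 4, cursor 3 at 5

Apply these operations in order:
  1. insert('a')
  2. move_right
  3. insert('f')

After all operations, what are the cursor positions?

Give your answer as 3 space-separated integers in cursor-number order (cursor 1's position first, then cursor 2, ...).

Answer: 5 9 11

Derivation:
After op 1 (insert('a')): buffer="ehazbaja" (len 8), cursors c1@3 c2@6 c3@8, authorship ..1..2.3
After op 2 (move_right): buffer="ehazbaja" (len 8), cursors c1@4 c2@7 c3@8, authorship ..1..2.3
After op 3 (insert('f')): buffer="ehazfbajfaf" (len 11), cursors c1@5 c2@9 c3@11, authorship ..1.1.2.233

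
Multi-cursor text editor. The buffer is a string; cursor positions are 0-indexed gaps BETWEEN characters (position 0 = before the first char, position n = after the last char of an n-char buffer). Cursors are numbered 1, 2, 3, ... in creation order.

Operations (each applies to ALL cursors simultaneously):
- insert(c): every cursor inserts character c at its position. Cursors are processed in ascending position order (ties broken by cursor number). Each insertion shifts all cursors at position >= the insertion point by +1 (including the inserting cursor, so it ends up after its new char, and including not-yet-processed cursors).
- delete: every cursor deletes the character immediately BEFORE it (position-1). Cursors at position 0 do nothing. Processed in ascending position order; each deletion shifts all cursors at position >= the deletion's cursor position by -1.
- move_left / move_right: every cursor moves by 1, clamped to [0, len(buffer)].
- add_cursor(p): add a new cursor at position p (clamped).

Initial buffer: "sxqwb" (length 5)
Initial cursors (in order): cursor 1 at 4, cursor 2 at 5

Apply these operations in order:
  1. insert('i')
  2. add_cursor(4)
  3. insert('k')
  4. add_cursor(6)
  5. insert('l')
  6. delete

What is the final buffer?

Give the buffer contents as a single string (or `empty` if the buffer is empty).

After op 1 (insert('i')): buffer="sxqwibi" (len 7), cursors c1@5 c2@7, authorship ....1.2
After op 2 (add_cursor(4)): buffer="sxqwibi" (len 7), cursors c3@4 c1@5 c2@7, authorship ....1.2
After op 3 (insert('k')): buffer="sxqwkikbik" (len 10), cursors c3@5 c1@7 c2@10, authorship ....311.22
After op 4 (add_cursor(6)): buffer="sxqwkikbik" (len 10), cursors c3@5 c4@6 c1@7 c2@10, authorship ....311.22
After op 5 (insert('l')): buffer="sxqwklilklbikl" (len 14), cursors c3@6 c4@8 c1@10 c2@14, authorship ....331411.222
After op 6 (delete): buffer="sxqwkikbik" (len 10), cursors c3@5 c4@6 c1@7 c2@10, authorship ....311.22

Answer: sxqwkikbik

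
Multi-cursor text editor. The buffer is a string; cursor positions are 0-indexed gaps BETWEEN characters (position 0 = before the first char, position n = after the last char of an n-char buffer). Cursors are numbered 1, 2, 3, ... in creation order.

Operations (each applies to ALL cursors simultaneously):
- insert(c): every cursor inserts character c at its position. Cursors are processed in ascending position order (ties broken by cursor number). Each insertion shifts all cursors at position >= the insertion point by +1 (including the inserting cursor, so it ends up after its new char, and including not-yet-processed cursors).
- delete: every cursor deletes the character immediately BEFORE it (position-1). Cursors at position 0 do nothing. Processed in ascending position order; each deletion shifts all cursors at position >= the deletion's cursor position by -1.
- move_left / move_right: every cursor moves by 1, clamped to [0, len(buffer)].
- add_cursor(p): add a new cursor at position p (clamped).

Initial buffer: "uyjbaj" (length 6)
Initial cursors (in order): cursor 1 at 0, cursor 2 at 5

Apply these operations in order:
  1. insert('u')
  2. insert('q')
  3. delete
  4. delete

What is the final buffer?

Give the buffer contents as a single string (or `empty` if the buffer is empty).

Answer: uyjbaj

Derivation:
After op 1 (insert('u')): buffer="uuyjbauj" (len 8), cursors c1@1 c2@7, authorship 1.....2.
After op 2 (insert('q')): buffer="uquyjbauqj" (len 10), cursors c1@2 c2@9, authorship 11.....22.
After op 3 (delete): buffer="uuyjbauj" (len 8), cursors c1@1 c2@7, authorship 1.....2.
After op 4 (delete): buffer="uyjbaj" (len 6), cursors c1@0 c2@5, authorship ......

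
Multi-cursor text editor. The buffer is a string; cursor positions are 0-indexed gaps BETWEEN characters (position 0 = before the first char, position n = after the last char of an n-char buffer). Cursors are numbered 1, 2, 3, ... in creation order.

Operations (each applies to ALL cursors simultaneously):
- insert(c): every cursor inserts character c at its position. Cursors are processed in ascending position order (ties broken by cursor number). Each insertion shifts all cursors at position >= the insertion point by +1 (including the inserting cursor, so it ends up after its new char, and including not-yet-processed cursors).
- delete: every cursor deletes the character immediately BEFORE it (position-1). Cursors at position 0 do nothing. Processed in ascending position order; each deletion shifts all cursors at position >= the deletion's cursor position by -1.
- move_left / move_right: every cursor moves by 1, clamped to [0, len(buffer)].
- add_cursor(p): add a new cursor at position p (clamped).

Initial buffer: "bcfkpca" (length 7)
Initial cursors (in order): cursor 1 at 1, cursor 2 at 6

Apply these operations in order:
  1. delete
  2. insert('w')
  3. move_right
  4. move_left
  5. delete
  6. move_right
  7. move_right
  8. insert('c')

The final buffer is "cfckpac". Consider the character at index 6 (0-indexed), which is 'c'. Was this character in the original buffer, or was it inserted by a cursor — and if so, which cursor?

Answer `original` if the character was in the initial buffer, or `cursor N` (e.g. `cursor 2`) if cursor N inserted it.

Answer: cursor 2

Derivation:
After op 1 (delete): buffer="cfkpa" (len 5), cursors c1@0 c2@4, authorship .....
After op 2 (insert('w')): buffer="wcfkpwa" (len 7), cursors c1@1 c2@6, authorship 1....2.
After op 3 (move_right): buffer="wcfkpwa" (len 7), cursors c1@2 c2@7, authorship 1....2.
After op 4 (move_left): buffer="wcfkpwa" (len 7), cursors c1@1 c2@6, authorship 1....2.
After op 5 (delete): buffer="cfkpa" (len 5), cursors c1@0 c2@4, authorship .....
After op 6 (move_right): buffer="cfkpa" (len 5), cursors c1@1 c2@5, authorship .....
After op 7 (move_right): buffer="cfkpa" (len 5), cursors c1@2 c2@5, authorship .....
After op 8 (insert('c')): buffer="cfckpac" (len 7), cursors c1@3 c2@7, authorship ..1...2
Authorship (.=original, N=cursor N): . . 1 . . . 2
Index 6: author = 2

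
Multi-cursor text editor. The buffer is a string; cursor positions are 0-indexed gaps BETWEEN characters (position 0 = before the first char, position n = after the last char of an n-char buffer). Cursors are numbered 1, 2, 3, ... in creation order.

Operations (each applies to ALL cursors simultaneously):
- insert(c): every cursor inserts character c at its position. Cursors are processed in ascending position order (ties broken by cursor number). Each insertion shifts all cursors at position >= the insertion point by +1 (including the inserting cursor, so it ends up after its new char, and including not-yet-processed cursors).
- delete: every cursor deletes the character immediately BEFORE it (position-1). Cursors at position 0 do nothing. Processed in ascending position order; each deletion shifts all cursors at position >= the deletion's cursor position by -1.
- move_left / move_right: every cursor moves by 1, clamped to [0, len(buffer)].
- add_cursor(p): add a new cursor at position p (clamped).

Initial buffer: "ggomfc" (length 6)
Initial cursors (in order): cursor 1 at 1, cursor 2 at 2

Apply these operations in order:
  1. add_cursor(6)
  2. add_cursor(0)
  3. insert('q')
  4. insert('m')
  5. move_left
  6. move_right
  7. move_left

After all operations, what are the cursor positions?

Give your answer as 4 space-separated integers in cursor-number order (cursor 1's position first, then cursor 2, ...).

Answer: 4 7 13 1

Derivation:
After op 1 (add_cursor(6)): buffer="ggomfc" (len 6), cursors c1@1 c2@2 c3@6, authorship ......
After op 2 (add_cursor(0)): buffer="ggomfc" (len 6), cursors c4@0 c1@1 c2@2 c3@6, authorship ......
After op 3 (insert('q')): buffer="qgqgqomfcq" (len 10), cursors c4@1 c1@3 c2@5 c3@10, authorship 4.1.2....3
After op 4 (insert('m')): buffer="qmgqmgqmomfcqm" (len 14), cursors c4@2 c1@5 c2@8 c3@14, authorship 44.11.22....33
After op 5 (move_left): buffer="qmgqmgqmomfcqm" (len 14), cursors c4@1 c1@4 c2@7 c3@13, authorship 44.11.22....33
After op 6 (move_right): buffer="qmgqmgqmomfcqm" (len 14), cursors c4@2 c1@5 c2@8 c3@14, authorship 44.11.22....33
After op 7 (move_left): buffer="qmgqmgqmomfcqm" (len 14), cursors c4@1 c1@4 c2@7 c3@13, authorship 44.11.22....33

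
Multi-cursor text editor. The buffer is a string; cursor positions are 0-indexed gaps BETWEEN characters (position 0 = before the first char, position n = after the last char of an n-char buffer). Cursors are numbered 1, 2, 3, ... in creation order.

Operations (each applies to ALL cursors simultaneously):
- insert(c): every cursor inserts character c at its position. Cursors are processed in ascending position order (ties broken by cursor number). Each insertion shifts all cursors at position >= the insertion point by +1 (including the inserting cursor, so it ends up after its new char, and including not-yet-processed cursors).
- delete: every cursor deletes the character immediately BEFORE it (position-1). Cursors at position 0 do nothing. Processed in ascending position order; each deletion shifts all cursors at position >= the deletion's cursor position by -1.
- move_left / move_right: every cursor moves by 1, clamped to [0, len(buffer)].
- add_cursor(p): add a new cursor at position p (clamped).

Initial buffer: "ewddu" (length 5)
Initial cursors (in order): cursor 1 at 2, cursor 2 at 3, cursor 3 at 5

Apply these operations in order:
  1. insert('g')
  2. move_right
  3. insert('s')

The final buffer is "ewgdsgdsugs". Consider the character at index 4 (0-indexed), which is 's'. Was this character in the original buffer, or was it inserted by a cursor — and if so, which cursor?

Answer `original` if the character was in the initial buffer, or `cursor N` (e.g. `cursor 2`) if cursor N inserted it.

After op 1 (insert('g')): buffer="ewgdgdug" (len 8), cursors c1@3 c2@5 c3@8, authorship ..1.2..3
After op 2 (move_right): buffer="ewgdgdug" (len 8), cursors c1@4 c2@6 c3@8, authorship ..1.2..3
After op 3 (insert('s')): buffer="ewgdsgdsugs" (len 11), cursors c1@5 c2@8 c3@11, authorship ..1.12.2.33
Authorship (.=original, N=cursor N): . . 1 . 1 2 . 2 . 3 3
Index 4: author = 1

Answer: cursor 1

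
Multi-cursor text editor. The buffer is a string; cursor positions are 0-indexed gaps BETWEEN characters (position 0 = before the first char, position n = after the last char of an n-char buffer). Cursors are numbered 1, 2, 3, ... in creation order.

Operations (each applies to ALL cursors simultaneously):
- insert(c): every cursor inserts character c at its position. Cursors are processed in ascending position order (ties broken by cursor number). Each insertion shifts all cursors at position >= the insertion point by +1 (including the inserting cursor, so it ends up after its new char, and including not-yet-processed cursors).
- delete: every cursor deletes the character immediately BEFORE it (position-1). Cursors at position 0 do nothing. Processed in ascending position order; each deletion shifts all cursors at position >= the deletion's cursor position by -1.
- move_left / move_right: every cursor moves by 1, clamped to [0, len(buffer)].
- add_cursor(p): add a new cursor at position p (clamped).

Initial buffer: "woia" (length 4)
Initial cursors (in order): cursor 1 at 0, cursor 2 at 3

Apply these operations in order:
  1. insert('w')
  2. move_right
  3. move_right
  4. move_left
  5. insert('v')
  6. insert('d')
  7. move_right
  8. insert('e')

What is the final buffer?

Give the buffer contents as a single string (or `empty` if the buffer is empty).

Answer: wwvdoeiwvdae

Derivation:
After op 1 (insert('w')): buffer="wwoiwa" (len 6), cursors c1@1 c2@5, authorship 1...2.
After op 2 (move_right): buffer="wwoiwa" (len 6), cursors c1@2 c2@6, authorship 1...2.
After op 3 (move_right): buffer="wwoiwa" (len 6), cursors c1@3 c2@6, authorship 1...2.
After op 4 (move_left): buffer="wwoiwa" (len 6), cursors c1@2 c2@5, authorship 1...2.
After op 5 (insert('v')): buffer="wwvoiwva" (len 8), cursors c1@3 c2@7, authorship 1.1..22.
After op 6 (insert('d')): buffer="wwvdoiwvda" (len 10), cursors c1@4 c2@9, authorship 1.11..222.
After op 7 (move_right): buffer="wwvdoiwvda" (len 10), cursors c1@5 c2@10, authorship 1.11..222.
After op 8 (insert('e')): buffer="wwvdoeiwvdae" (len 12), cursors c1@6 c2@12, authorship 1.11.1.222.2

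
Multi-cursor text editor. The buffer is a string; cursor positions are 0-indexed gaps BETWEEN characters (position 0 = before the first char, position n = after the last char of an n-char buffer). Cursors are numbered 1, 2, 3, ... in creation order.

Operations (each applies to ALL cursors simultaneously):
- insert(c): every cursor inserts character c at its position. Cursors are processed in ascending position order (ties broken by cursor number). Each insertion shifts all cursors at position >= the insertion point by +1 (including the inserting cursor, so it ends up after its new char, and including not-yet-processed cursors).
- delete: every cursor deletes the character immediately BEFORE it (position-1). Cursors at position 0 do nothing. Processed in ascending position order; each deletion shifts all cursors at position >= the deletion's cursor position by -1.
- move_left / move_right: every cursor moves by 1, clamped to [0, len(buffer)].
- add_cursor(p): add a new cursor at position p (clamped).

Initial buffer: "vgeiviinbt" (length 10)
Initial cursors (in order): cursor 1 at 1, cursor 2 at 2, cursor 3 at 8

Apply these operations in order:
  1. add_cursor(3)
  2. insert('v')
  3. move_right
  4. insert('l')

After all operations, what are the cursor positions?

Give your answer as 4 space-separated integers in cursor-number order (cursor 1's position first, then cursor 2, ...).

Answer: 4 7 17 10

Derivation:
After op 1 (add_cursor(3)): buffer="vgeiviinbt" (len 10), cursors c1@1 c2@2 c4@3 c3@8, authorship ..........
After op 2 (insert('v')): buffer="vvgveviviinvbt" (len 14), cursors c1@2 c2@4 c4@6 c3@12, authorship .1.2.4.....3..
After op 3 (move_right): buffer="vvgveviviinvbt" (len 14), cursors c1@3 c2@5 c4@7 c3@13, authorship .1.2.4.....3..
After op 4 (insert('l')): buffer="vvglvelvilviinvblt" (len 18), cursors c1@4 c2@7 c4@10 c3@17, authorship .1.12.24.4....3.3.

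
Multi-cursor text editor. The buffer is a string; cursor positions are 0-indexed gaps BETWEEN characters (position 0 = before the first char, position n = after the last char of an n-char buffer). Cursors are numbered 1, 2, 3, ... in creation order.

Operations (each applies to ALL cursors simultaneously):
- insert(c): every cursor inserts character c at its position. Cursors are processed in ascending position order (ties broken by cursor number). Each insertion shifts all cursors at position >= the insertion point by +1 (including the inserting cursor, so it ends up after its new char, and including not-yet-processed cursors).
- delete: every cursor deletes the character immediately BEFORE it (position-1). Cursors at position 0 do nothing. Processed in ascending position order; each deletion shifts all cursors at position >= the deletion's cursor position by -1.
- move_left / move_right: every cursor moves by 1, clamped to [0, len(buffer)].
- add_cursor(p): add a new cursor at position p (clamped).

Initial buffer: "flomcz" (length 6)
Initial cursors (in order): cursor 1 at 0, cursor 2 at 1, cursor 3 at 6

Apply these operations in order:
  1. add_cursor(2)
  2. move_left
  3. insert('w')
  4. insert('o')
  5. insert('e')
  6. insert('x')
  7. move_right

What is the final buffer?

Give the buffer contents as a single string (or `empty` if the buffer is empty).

Answer: wwooeexxfwoexlomcwoexz

Derivation:
After op 1 (add_cursor(2)): buffer="flomcz" (len 6), cursors c1@0 c2@1 c4@2 c3@6, authorship ......
After op 2 (move_left): buffer="flomcz" (len 6), cursors c1@0 c2@0 c4@1 c3@5, authorship ......
After op 3 (insert('w')): buffer="wwfwlomcwz" (len 10), cursors c1@2 c2@2 c4@4 c3@9, authorship 12.4....3.
After op 4 (insert('o')): buffer="wwoofwolomcwoz" (len 14), cursors c1@4 c2@4 c4@7 c3@13, authorship 1212.44....33.
After op 5 (insert('e')): buffer="wwooeefwoelomcwoez" (len 18), cursors c1@6 c2@6 c4@10 c3@17, authorship 121212.444....333.
After op 6 (insert('x')): buffer="wwooeexxfwoexlomcwoexz" (len 22), cursors c1@8 c2@8 c4@13 c3@21, authorship 12121212.4444....3333.
After op 7 (move_right): buffer="wwooeexxfwoexlomcwoexz" (len 22), cursors c1@9 c2@9 c4@14 c3@22, authorship 12121212.4444....3333.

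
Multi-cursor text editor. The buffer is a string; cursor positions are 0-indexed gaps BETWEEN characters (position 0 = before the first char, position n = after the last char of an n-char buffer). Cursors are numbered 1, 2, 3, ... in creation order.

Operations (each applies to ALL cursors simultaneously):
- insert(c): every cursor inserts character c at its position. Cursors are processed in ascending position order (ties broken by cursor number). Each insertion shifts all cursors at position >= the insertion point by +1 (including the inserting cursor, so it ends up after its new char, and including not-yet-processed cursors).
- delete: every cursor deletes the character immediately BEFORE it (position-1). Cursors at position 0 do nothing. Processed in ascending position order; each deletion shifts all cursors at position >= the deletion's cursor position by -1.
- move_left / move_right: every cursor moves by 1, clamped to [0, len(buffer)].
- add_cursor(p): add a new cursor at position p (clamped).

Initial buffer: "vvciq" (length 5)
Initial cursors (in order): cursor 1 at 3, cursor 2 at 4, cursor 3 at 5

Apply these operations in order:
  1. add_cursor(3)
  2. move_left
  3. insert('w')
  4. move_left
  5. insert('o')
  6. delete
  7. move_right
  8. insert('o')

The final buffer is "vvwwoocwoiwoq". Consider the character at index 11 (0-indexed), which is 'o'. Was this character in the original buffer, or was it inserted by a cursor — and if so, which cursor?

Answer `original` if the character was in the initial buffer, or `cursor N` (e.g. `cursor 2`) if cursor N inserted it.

After op 1 (add_cursor(3)): buffer="vvciq" (len 5), cursors c1@3 c4@3 c2@4 c3@5, authorship .....
After op 2 (move_left): buffer="vvciq" (len 5), cursors c1@2 c4@2 c2@3 c3@4, authorship .....
After op 3 (insert('w')): buffer="vvwwcwiwq" (len 9), cursors c1@4 c4@4 c2@6 c3@8, authorship ..14.2.3.
After op 4 (move_left): buffer="vvwwcwiwq" (len 9), cursors c1@3 c4@3 c2@5 c3@7, authorship ..14.2.3.
After op 5 (insert('o')): buffer="vvwoowcowiowq" (len 13), cursors c1@5 c4@5 c2@8 c3@11, authorship ..1144.22.33.
After op 6 (delete): buffer="vvwwcwiwq" (len 9), cursors c1@3 c4@3 c2@5 c3@7, authorship ..14.2.3.
After op 7 (move_right): buffer="vvwwcwiwq" (len 9), cursors c1@4 c4@4 c2@6 c3@8, authorship ..14.2.3.
After op 8 (insert('o')): buffer="vvwwoocwoiwoq" (len 13), cursors c1@6 c4@6 c2@9 c3@12, authorship ..1414.22.33.
Authorship (.=original, N=cursor N): . . 1 4 1 4 . 2 2 . 3 3 .
Index 11: author = 3

Answer: cursor 3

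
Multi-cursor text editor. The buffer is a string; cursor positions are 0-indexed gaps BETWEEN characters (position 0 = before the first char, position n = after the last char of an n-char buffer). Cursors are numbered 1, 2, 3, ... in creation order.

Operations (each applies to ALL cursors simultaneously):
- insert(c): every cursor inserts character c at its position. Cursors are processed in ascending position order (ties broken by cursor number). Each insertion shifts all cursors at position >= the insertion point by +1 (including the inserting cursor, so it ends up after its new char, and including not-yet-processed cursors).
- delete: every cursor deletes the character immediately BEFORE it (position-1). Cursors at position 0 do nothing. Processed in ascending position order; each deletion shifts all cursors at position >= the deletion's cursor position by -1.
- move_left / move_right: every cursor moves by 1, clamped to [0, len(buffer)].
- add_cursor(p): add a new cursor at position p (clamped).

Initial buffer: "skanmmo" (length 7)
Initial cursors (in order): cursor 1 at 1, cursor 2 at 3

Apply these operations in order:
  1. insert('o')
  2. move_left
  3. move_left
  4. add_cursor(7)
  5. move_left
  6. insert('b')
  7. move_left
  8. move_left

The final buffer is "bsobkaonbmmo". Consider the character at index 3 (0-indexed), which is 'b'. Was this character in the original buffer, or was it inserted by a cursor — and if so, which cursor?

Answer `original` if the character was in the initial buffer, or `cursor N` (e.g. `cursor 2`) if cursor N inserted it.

After op 1 (insert('o')): buffer="sokaonmmo" (len 9), cursors c1@2 c2@5, authorship .1..2....
After op 2 (move_left): buffer="sokaonmmo" (len 9), cursors c1@1 c2@4, authorship .1..2....
After op 3 (move_left): buffer="sokaonmmo" (len 9), cursors c1@0 c2@3, authorship .1..2....
After op 4 (add_cursor(7)): buffer="sokaonmmo" (len 9), cursors c1@0 c2@3 c3@7, authorship .1..2....
After op 5 (move_left): buffer="sokaonmmo" (len 9), cursors c1@0 c2@2 c3@6, authorship .1..2....
After op 6 (insert('b')): buffer="bsobkaonbmmo" (len 12), cursors c1@1 c2@4 c3@9, authorship 1.12..2.3...
After op 7 (move_left): buffer="bsobkaonbmmo" (len 12), cursors c1@0 c2@3 c3@8, authorship 1.12..2.3...
After op 8 (move_left): buffer="bsobkaonbmmo" (len 12), cursors c1@0 c2@2 c3@7, authorship 1.12..2.3...
Authorship (.=original, N=cursor N): 1 . 1 2 . . 2 . 3 . . .
Index 3: author = 2

Answer: cursor 2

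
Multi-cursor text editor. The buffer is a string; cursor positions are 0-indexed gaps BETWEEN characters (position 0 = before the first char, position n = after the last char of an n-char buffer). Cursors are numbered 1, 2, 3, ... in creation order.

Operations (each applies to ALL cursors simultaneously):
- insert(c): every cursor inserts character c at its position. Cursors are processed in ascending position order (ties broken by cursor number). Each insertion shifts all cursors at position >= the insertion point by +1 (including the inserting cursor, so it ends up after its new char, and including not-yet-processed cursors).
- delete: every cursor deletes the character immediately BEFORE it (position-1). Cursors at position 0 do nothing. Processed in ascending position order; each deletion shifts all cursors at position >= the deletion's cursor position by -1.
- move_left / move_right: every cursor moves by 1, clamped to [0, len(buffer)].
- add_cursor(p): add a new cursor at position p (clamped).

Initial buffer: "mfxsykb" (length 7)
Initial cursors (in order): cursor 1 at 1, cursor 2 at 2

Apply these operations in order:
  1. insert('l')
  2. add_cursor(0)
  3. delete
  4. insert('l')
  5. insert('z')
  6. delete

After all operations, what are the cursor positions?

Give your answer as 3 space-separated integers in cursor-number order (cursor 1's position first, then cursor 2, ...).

After op 1 (insert('l')): buffer="mlflxsykb" (len 9), cursors c1@2 c2@4, authorship .1.2.....
After op 2 (add_cursor(0)): buffer="mlflxsykb" (len 9), cursors c3@0 c1@2 c2@4, authorship .1.2.....
After op 3 (delete): buffer="mfxsykb" (len 7), cursors c3@0 c1@1 c2@2, authorship .......
After op 4 (insert('l')): buffer="lmlflxsykb" (len 10), cursors c3@1 c1@3 c2@5, authorship 3.1.2.....
After op 5 (insert('z')): buffer="lzmlzflzxsykb" (len 13), cursors c3@2 c1@5 c2@8, authorship 33.11.22.....
After op 6 (delete): buffer="lmlflxsykb" (len 10), cursors c3@1 c1@3 c2@5, authorship 3.1.2.....

Answer: 3 5 1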